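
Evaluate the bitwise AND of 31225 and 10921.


0b111100111111001 & 0b10101010101001 = 0b10100010101001 = 10409

10409


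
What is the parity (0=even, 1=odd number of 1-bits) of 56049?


0b1101101011110001 has 10 ones => parity 0

0


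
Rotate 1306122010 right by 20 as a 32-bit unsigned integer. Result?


Rotate 0b1001101110110011101011100011010 right by 20 (32-bit) = 0b10011101011100011010010011011101 = 2641470685

2641470685


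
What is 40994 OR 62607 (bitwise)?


0b1010000000100010 | 0b1111010010001111 = 0b1111010010101111 = 62639

62639


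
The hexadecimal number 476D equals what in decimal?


476D hex = 18285 decimal

18285


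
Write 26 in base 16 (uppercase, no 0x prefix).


26 = 1A hex

1A


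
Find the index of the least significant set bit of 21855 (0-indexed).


0b101010101011111. Lowest set bit at position 0

0


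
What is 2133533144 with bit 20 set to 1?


2133533144 | (1 << 20) = 2133533144 | 1048576 = 2134581720

2134581720


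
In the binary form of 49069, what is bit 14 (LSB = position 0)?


0b1011111110101101, position 14 = 0

0


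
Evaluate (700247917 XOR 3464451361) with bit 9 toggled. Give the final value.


Step 1: 700247917 ^ 3464451361 = 3888364108
Step 2: 3888364108 ^ (1 << 9) = 3888364108 ^ 512 = 3888363596

3888363596


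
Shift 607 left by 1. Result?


0b1001011111 << 1 = 0b10010111110 = 1214

1214


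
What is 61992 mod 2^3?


61992 & 7 = 0

0


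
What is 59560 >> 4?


0b1110100010101000 >> 4 = 0b111010001010 = 3722

3722


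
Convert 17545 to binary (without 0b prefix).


17545 = 100010010001001 in binary

100010010001001


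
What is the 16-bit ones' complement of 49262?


49262 ^ 65535 = 16273

16273


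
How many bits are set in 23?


0b10111 has 4 set bits

4


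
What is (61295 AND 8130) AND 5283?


Step 1: 61295 & 8130 = 3906
Step 2: 3906 & 5283 = 1026

1026


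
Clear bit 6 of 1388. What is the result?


1388 & ~(1 << 6) = 1324

1324


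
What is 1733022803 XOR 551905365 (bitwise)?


0b1100111010010111101010001010011 ^ 0b100000111001010110100001010101 = 0b1000111101011101011110000000110 = 1202633734

1202633734


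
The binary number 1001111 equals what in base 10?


1001111 in decimal = 79

79


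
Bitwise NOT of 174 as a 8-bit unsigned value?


~0b10101110 = 0b1010001 = 81 (8-bit unsigned)

81


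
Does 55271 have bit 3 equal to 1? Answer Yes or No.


0b1101011111100111, bit 3 = 0. No

No


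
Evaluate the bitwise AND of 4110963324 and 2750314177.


0b11110101000010000101001001111100 & 0b10100011111011100111011011000001 = 0b10100001000010000101001001000000 = 2701677120

2701677120


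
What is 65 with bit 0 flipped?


65 ^ (1 << 0) = 65 ^ 1 = 64

64


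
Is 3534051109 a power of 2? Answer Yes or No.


0b11010010101001010101011100100101. Multiple bits set => No

No


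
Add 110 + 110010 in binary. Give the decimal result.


110 + 110010 = 111000 = 56

56


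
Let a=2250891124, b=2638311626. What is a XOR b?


2250891124 ^ 2638311626 = 459845566

459845566


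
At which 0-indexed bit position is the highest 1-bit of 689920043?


0b101001000111110101100000101011. Highest set bit at position 29

29


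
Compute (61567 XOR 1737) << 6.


Step 1: 61567 ^ 1737 = 63158
Step 2: 63158 << 6 = 4042112

4042112


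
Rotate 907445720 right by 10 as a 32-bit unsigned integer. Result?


Rotate 0b110110000101101000010111011000 right by 10 (32-bit) = 0b1110110000011011000010110100001 = 1980597665

1980597665


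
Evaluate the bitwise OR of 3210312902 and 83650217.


0b10111111010110010111110011000110 | 0b100111111000110011010101001 = 0b10111111111111010111111011101111 = 3221061359

3221061359


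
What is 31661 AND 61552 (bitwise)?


0b111101110101101 & 0b1111000001110000 = 0b111000000100000 = 28704

28704


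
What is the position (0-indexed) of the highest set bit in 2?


0b10. Highest set bit at position 1

1


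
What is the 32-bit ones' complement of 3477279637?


3477279637 ^ 4294967295 = 817687658

817687658


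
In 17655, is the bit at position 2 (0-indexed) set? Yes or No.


0b100010011110111, bit 2 = 1. Yes

Yes


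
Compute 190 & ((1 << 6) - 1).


190 & 63 = 62

62


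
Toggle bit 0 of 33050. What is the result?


33050 ^ (1 << 0) = 33050 ^ 1 = 33051

33051


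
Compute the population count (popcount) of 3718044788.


0b11011101100111001101110001110100 has 19 set bits

19


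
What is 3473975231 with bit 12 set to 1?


3473975231 | (1 << 12) = 3473975231 | 4096 = 3473979327

3473979327


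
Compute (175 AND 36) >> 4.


Step 1: 175 & 36 = 36
Step 2: 36 >> 4 = 2

2


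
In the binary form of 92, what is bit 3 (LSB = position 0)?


0b1011100, position 3 = 1

1


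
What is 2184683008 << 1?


0b10000010001101111001111000000000 << 1 = 0b100000100011011110011110000000000 = 4369366016

4369366016


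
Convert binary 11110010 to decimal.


11110010 in decimal = 242

242


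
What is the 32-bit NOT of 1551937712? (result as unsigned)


~0b1011100100000001011000010110000 = 0b10100011011111110100111101001111 = 2743029583 (32-bit unsigned)

2743029583


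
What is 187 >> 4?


0b10111011 >> 4 = 0b1011 = 11

11


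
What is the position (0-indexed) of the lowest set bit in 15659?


0b11110100101011. Lowest set bit at position 0

0


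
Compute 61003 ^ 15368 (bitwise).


0b1110111001001011 ^ 0b11110000001000 = 0b1101001001000011 = 53827

53827


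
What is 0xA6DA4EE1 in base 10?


A6DA4EE1 hex = 2799324897 decimal

2799324897


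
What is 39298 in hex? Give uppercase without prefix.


39298 = 9982 hex

9982


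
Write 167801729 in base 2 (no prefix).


167801729 = 1010000000000111001110000001 in binary

1010000000000111001110000001


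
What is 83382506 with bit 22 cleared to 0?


83382506 & ~(1 << 22) = 79188202

79188202


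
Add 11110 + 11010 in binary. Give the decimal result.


11110 + 11010 = 111000 = 56

56


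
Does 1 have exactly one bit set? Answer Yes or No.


0b1. Only one bit set => Yes

Yes


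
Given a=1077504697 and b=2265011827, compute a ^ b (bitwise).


1077504697 ^ 2265011827 = 3342351562

3342351562


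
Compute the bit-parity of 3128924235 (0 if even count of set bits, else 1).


0b10111010011111111001100001001011 has 19 ones => parity 1

1


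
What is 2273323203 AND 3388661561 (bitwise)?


0b10000111100000000010100011000011 & 0b11001001111110101101111100111001 = 0b10000001100000000000100000000001 = 2172651521

2172651521


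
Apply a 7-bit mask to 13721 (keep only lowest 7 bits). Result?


13721 & 127 = 25

25


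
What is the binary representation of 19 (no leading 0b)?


19 = 10011 in binary

10011


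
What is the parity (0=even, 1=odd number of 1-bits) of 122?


0b1111010 has 5 ones => parity 1

1


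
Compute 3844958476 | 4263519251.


0b11100101001011010110100100001100 | 0b11111110001000000010010000010011 = 0b11111111001011010110110100011111 = 4281167135

4281167135


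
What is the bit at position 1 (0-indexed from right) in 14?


0b1110, position 1 = 1

1


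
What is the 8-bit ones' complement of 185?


185 ^ 255 = 70

70


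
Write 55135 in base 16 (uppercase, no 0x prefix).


55135 = D75F hex

D75F


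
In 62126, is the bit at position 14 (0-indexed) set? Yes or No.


0b1111001010101110, bit 14 = 1. Yes

Yes


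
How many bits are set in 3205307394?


0b10111111000011010001110000000010 has 14 set bits

14


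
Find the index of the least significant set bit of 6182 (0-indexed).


0b1100000100110. Lowest set bit at position 1

1


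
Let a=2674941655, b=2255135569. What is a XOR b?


2674941655 ^ 2255135569 = 421199238

421199238


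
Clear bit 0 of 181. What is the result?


181 & ~(1 << 0) = 180

180


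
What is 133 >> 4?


0b10000101 >> 4 = 0b1000 = 8

8


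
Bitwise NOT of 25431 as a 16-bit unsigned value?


~0b110001101010111 = 0b1001110010101000 = 40104 (16-bit unsigned)

40104


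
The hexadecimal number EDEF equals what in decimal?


EDEF hex = 60911 decimal

60911


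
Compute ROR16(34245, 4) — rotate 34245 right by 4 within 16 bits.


Rotate 0b1000010111000101 right by 4 (16-bit) = 0b101100001011100 = 22620

22620


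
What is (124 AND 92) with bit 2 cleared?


Step 1: 124 & 92 = 92
Step 2: 92 & ~(1 << 2) = 88

88


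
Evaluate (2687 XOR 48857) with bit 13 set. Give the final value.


Step 1: 2687 ^ 48857 = 46246
Step 2: 46246 | (1 << 13) = 46246 | 8192 = 46246

46246


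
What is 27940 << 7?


0b110110100100100 << 7 = 0b1101101001001000000000 = 3576320

3576320


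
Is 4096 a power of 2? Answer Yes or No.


0b1000000000000. Only one bit set => Yes

Yes


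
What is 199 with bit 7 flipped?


199 ^ (1 << 7) = 199 ^ 128 = 71

71


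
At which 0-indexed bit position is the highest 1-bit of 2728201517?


0b10100010100111010000110100101101. Highest set bit at position 31

31


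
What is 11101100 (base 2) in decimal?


11101100 in decimal = 236

236


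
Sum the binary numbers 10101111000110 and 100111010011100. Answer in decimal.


10101111000110 + 100111010011100 = 111101001100010 = 31330

31330


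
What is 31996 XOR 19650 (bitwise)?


0b111110011111100 ^ 0b100110011000010 = 0b11000000111110 = 12350

12350


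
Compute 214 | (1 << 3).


214 | (1 << 3) = 214 | 8 = 222

222


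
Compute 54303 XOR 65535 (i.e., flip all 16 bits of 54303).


54303 ^ 65535 = 11232

11232


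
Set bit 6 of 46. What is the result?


46 | (1 << 6) = 46 | 64 = 110

110


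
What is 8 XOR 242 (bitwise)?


0b1000 ^ 0b11110010 = 0b11111010 = 250

250


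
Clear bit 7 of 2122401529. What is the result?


2122401529 & ~(1 << 7) = 2122401401

2122401401


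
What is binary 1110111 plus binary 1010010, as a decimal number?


1110111 + 1010010 = 11001001 = 201

201


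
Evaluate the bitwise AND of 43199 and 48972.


0b1010100010111111 & 0b1011111101001100 = 0b1010100000001100 = 43020

43020


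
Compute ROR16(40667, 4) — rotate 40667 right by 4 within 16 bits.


Rotate 0b1001111011011011 right by 4 (16-bit) = 0b1011100111101101 = 47597

47597


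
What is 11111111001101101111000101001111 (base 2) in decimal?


11111111001101101111000101001111 in decimal = 4281790799

4281790799


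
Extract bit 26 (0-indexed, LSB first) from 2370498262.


0b10001101010010101110111011010110, position 26 = 1

1


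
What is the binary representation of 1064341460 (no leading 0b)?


1064341460 = 111111011100001000111111010100 in binary

111111011100001000111111010100


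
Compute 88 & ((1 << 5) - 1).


88 & 31 = 24

24


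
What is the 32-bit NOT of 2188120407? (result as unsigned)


~0b10000010011011000001000101010111 = 0b1111101100100111110111010101000 = 2106846888 (32-bit unsigned)

2106846888


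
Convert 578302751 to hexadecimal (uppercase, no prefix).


578302751 = 2278331F hex

2278331F


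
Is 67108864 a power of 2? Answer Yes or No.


0b100000000000000000000000000. Only one bit set => Yes

Yes


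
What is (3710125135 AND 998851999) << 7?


Step 1: 3710125135 & 998851999 = 419431439
Step 2: 419431439 << 7 = 53687224192

53687224192


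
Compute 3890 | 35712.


0b111100110010 | 0b1000101110000000 = 0b1000111110110010 = 36786

36786


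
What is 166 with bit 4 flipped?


166 ^ (1 << 4) = 166 ^ 16 = 182

182


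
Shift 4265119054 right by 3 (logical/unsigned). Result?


0b11111110001110001000110101001110 >> 3 = 0b11111110001110001000110101001 = 533139881

533139881


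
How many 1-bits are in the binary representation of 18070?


0b100011010010110 has 7 set bits

7


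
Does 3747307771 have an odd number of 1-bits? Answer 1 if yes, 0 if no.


0b11011111010110110110000011111011 has 21 ones => parity 1

1


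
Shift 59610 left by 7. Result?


0b1110100011011010 << 7 = 0b11101000110110100000000 = 7630080

7630080


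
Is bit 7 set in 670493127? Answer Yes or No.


0b100111111101101110100111000111, bit 7 = 1. Yes

Yes


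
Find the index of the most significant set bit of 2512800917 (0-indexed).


0b10010101110001100100110010010101. Highest set bit at position 31

31


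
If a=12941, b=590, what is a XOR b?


12941 ^ 590 = 12483

12483


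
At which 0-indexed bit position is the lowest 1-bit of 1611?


0b11001001011. Lowest set bit at position 0

0


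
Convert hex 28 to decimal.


28 hex = 40 decimal

40


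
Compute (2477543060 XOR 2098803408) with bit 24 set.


Step 1: 2477543060 ^ 2098803408 = 4004871236
Step 2: 4004871236 | (1 << 24) = 4004871236 | 16777216 = 4021648452

4021648452


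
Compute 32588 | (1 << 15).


32588 | (1 << 15) = 32588 | 32768 = 65356

65356


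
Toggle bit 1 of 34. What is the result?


34 ^ (1 << 1) = 34 ^ 2 = 32

32


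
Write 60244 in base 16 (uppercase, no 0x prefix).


60244 = EB54 hex

EB54


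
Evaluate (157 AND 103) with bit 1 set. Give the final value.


Step 1: 157 & 103 = 5
Step 2: 5 | (1 << 1) = 5 | 2 = 7

7


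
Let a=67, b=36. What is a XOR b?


67 ^ 36 = 103

103


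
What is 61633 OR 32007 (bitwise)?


0b1111000011000001 | 0b111110100000111 = 0b1111110111000111 = 64967

64967


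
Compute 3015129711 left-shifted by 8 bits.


0b10110011101101110011101001101111 << 8 = 0b1011001110110111001110100110111100000000 = 771873206016

771873206016


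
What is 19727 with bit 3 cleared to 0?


19727 & ~(1 << 3) = 19719

19719


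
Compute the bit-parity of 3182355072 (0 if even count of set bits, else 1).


0b10111101101011101110001010000000 has 16 ones => parity 0

0


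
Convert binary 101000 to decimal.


101000 in decimal = 40

40


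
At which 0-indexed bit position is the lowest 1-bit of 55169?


0b1101011110000001. Lowest set bit at position 0

0


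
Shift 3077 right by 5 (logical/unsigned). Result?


0b110000000101 >> 5 = 0b1100000 = 96

96


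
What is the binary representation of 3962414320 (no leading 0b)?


3962414320 = 11101100001011011010010011110000 in binary

11101100001011011010010011110000


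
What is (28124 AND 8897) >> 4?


Step 1: 28124 & 8897 = 8384
Step 2: 8384 >> 4 = 524

524


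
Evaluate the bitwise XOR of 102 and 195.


0b1100110 ^ 0b11000011 = 0b10100101 = 165

165


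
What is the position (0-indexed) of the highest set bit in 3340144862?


0b11000111000101101001000011011110. Highest set bit at position 31

31


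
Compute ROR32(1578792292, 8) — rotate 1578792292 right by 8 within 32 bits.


Rotate 0b1011110000110100111010101100100 right by 8 (32-bit) = 0b1100100010111100001101001110101 = 1683888757

1683888757


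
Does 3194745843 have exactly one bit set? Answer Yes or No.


0b10111110011010111111001111110011. Multiple bits set => No

No


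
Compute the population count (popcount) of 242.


0b11110010 has 5 set bits

5


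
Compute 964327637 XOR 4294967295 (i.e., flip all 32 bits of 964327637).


964327637 ^ 4294967295 = 3330639658

3330639658


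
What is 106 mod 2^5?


106 & 31 = 10

10


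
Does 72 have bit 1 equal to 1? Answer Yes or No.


0b1001000, bit 1 = 0. No

No


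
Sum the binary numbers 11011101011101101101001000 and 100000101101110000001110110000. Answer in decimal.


11011101011101101101001000 + 100000101101110000001110110000 = 100100001011001101111011111000 = 606920440

606920440


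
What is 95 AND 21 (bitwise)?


0b1011111 & 0b10101 = 0b10101 = 21

21


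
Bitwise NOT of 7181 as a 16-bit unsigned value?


~0b1110000001101 = 0b1110001111110010 = 58354 (16-bit unsigned)

58354


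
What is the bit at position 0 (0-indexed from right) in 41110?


0b1010000010010110, position 0 = 0

0


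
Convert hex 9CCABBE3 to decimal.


9CCABBE3 hex = 2630532067 decimal

2630532067


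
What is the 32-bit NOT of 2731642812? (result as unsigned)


~0b10100010110100011000111110111100 = 0b1011101001011100111000001000011 = 1563324483 (32-bit unsigned)

1563324483


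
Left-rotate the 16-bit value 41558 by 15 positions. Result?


Rotate 0b1010001001010110 left by 15 (16-bit) = 0b101000100101011 = 20779

20779


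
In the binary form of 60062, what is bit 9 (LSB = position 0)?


0b1110101010011110, position 9 = 1

1


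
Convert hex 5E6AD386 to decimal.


5E6AD386 hex = 1584059270 decimal

1584059270


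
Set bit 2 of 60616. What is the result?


60616 | (1 << 2) = 60616 | 4 = 60620

60620


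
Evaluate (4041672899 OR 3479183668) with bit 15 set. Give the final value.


Step 1: 4041672899 | 3479183668 = 4293339639
Step 2: 4293339639 | (1 << 15) = 4293339639 | 32768 = 4293372407

4293372407


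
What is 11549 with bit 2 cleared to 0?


11549 & ~(1 << 2) = 11545

11545


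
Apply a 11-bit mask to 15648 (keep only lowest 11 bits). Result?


15648 & 2047 = 1312

1312


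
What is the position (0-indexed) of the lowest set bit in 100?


0b1100100. Lowest set bit at position 2

2


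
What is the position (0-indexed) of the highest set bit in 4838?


0b1001011100110. Highest set bit at position 12

12


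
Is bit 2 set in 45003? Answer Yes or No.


0b1010111111001011, bit 2 = 0. No

No


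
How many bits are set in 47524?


0b1011100110100100 has 8 set bits

8


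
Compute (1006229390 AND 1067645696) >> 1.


Step 1: 1006229390 & 1067645696 = 1000395520
Step 2: 1000395520 >> 1 = 500197760

500197760


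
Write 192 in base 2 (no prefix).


192 = 11000000 in binary

11000000


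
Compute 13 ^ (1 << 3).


13 ^ (1 << 3) = 13 ^ 8 = 5

5


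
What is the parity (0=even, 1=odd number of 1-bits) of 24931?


0b110000101100011 has 7 ones => parity 1

1


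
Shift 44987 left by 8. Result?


0b1010111110111011 << 8 = 0b101011111011101100000000 = 11516672

11516672


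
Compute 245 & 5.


0b11110101 & 0b101 = 0b101 = 5

5


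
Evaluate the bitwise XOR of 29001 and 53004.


0b111000101001001 ^ 0b1100111100001100 = 0b1011111001000101 = 48709

48709


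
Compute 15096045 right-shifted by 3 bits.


0b111001100101100011101101 >> 3 = 0b111001100101100011101 = 1887005

1887005


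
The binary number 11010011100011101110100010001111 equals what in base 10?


11010011100011101110100010001111 in decimal = 3549358223

3549358223


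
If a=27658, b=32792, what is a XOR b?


27658 ^ 32792 = 60434

60434


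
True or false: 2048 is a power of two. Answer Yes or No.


0b100000000000. Only one bit set => Yes

Yes


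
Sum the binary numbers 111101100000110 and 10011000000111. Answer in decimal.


111101100000110 + 10011000000111 = 1010000100001101 = 41229

41229


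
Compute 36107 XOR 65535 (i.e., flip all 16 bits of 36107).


36107 ^ 65535 = 29428

29428


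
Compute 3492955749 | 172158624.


0b11010000001100100100011001100101 | 0b1010010000101110111010100000 = 0b11011010011100101110111011100101 = 3664965349

3664965349


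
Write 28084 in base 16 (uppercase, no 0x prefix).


28084 = 6DB4 hex

6DB4


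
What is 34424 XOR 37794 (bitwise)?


0b1000011001111000 ^ 0b1001001110100010 = 0b1010111011010 = 5594

5594


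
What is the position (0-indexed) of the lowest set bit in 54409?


0b1101010010001001. Lowest set bit at position 0

0


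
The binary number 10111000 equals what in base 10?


10111000 in decimal = 184

184


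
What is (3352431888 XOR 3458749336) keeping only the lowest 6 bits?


Step 1: 3352431888 ^ 3458749336 = 167403144
Step 2: 167403144 & 63 = 8

8


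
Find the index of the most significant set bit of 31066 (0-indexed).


0b111100101011010. Highest set bit at position 14

14


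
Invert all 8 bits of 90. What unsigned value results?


90 ^ 255 = 165

165


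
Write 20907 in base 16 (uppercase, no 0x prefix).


20907 = 51AB hex

51AB


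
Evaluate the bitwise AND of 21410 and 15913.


0b101001110100010 & 0b11111000101001 = 0b1001000100000 = 4640

4640


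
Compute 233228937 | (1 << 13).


233228937 | (1 << 13) = 233228937 | 8192 = 233237129

233237129


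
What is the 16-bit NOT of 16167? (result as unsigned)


~0b11111100100111 = 0b1100000011011000 = 49368 (16-bit unsigned)

49368


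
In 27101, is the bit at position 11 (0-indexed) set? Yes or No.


0b110100111011101, bit 11 = 1. Yes

Yes


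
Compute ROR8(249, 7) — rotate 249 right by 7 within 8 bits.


Rotate 0b11111001 right by 7 (8-bit) = 0b11110011 = 243

243


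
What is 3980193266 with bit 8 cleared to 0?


3980193266 & ~(1 << 8) = 3980193010

3980193010


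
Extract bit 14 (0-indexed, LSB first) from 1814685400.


0b1101100001010011110011011011000, position 14 = 1

1


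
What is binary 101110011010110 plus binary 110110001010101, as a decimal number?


101110011010110 + 110110001010101 = 1100100100101011 = 51499

51499


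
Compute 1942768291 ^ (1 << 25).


1942768291 ^ (1 << 25) = 1942768291 ^ 33554432 = 1909213859

1909213859


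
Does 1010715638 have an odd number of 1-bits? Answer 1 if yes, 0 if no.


0b111100001111100100101111110110 has 19 ones => parity 1

1


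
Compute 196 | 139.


0b11000100 | 0b10001011 = 0b11001111 = 207

207


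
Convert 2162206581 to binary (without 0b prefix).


2162206581 = 10000000111000001010011101110101 in binary

10000000111000001010011101110101


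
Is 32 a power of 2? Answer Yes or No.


0b100000. Only one bit set => Yes

Yes


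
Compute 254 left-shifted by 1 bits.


0b11111110 << 1 = 0b111111100 = 508

508


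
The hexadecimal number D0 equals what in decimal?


D0 hex = 208 decimal

208


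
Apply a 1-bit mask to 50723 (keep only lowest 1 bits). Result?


50723 & 1 = 1

1


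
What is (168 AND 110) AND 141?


Step 1: 168 & 110 = 40
Step 2: 40 & 141 = 8

8


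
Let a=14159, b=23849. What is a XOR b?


14159 ^ 23849 = 27238

27238


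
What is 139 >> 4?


0b10001011 >> 4 = 0b1000 = 8

8


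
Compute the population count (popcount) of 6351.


0b1100011001111 has 8 set bits

8


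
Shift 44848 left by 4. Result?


0b1010111100110000 << 4 = 0b10101111001100000000 = 717568

717568


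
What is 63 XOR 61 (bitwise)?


0b111111 ^ 0b111101 = 0b10 = 2

2


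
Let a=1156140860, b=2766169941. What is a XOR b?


1156140860 ^ 2766169941 = 3758696553

3758696553


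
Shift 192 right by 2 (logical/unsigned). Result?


0b11000000 >> 2 = 0b110000 = 48

48


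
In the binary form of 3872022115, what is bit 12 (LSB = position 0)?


0b11100110110010100101111001100011, position 12 = 1

1


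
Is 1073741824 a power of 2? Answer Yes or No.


0b1000000000000000000000000000000. Only one bit set => Yes

Yes


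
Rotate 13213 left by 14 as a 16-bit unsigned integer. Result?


Rotate 0b11001110011101 left by 14 (16-bit) = 0b100110011100111 = 19687

19687


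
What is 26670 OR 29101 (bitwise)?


0b110100000101110 | 0b111000110101101 = 0b111100110101111 = 31151

31151


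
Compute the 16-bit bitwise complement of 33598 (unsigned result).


~0b1000001100111110 = 0b111110011000001 = 31937 (16-bit unsigned)

31937


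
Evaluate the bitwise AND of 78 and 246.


0b1001110 & 0b11110110 = 0b1000110 = 70

70


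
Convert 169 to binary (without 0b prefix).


169 = 10101001 in binary

10101001


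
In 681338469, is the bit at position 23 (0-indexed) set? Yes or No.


0b101000100111000110011001100101, bit 23 = 1. Yes

Yes


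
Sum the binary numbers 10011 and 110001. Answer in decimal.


10011 + 110001 = 1000100 = 68

68


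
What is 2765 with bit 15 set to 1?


2765 | (1 << 15) = 2765 | 32768 = 35533

35533


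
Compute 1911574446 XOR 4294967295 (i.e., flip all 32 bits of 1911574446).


1911574446 ^ 4294967295 = 2383392849

2383392849


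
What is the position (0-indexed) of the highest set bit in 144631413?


0b1000100111101110011001110101. Highest set bit at position 27

27


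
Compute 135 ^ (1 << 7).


135 ^ (1 << 7) = 135 ^ 128 = 7

7


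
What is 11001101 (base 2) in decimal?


11001101 in decimal = 205

205


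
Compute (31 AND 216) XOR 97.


Step 1: 31 & 216 = 24
Step 2: 24 ^ 97 = 121

121


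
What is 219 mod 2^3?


219 & 7 = 3

3


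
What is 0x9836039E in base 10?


9836039E hex = 2553676702 decimal

2553676702


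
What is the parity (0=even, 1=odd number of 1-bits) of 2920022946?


0b10101110000011000000001110100010 has 12 ones => parity 0

0


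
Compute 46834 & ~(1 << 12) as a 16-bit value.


46834 & ~(1 << 12) = 42738

42738


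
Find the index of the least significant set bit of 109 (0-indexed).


0b1101101. Lowest set bit at position 0

0


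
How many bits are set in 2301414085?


0b10001001001011001100101011000101 has 14 set bits

14


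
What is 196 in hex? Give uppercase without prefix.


196 = C4 hex

C4


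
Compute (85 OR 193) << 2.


Step 1: 85 | 193 = 213
Step 2: 213 << 2 = 852

852


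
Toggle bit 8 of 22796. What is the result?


22796 ^ (1 << 8) = 22796 ^ 256 = 22540

22540


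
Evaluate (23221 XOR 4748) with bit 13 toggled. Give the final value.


Step 1: 23221 ^ 4748 = 18489
Step 2: 18489 ^ (1 << 13) = 18489 ^ 8192 = 26681

26681


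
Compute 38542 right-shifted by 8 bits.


0b1001011010001110 >> 8 = 0b10010110 = 150

150


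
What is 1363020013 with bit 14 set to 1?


1363020013 | (1 << 14) = 1363020013 | 16384 = 1363036397

1363036397


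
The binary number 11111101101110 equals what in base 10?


11111101101110 in decimal = 16238

16238


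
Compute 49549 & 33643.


0b1100000110001101 & 0b1000001101101011 = 0b1000000100001001 = 33033

33033


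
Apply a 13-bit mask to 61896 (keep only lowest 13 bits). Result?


61896 & 8191 = 4552

4552


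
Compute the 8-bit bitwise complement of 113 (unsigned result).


~0b1110001 = 0b10001110 = 142 (8-bit unsigned)

142


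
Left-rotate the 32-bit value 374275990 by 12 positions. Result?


Rotate 0b10110010011101111111110010110 left by 12 (32-bit) = 0b11101111111110010110000101100100 = 4026098020

4026098020


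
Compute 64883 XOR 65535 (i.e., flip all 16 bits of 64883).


64883 ^ 65535 = 652

652


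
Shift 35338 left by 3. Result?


0b1000101000001010 << 3 = 0b1000101000001010000 = 282704

282704


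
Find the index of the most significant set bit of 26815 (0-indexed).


0b110100010111111. Highest set bit at position 14

14


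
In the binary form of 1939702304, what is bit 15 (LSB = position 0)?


0b1110011100111011000001000100000, position 15 = 1

1


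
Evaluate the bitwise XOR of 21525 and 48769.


0b101010000010101 ^ 0b1011111010000001 = 0b1110101010010100 = 60052

60052


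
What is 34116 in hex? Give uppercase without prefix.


34116 = 8544 hex

8544


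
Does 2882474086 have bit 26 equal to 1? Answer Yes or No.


0b10101011110011110001000001100110, bit 26 = 0. No

No


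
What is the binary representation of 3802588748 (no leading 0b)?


3802588748 = 11100010101001101110011001001100 in binary

11100010101001101110011001001100


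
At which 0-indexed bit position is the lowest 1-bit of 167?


0b10100111. Lowest set bit at position 0

0


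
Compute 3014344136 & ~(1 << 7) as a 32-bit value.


3014344136 & ~(1 << 7) = 3014344008

3014344008


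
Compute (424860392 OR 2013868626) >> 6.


Step 1: 424860392 | 2013868626 = 2036071162
Step 2: 2036071162 >> 6 = 31813611

31813611


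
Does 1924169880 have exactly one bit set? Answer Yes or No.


0b1110010101100001000000010011000. Multiple bits set => No

No


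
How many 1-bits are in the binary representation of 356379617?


0b10101001111011110101111100001 has 18 set bits

18


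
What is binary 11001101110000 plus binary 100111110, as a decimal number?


11001101110000 + 100111110 = 11010010101110 = 13486

13486


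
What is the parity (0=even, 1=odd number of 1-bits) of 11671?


0b10110110010111 has 9 ones => parity 1

1


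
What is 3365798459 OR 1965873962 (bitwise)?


0b11001000100111100000001000111011 | 0b1110101001011001101101100101010 = 0b11111101101111101101101100111011 = 4257143611

4257143611


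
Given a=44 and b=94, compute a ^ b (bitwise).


44 ^ 94 = 114

114


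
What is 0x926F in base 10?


926F hex = 37487 decimal

37487


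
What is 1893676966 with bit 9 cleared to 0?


1893676966 & ~(1 << 9) = 1893676454

1893676454


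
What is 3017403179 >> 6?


0b10110011110110011110101100101011 >> 6 = 0b10110011110110011110101100 = 47146924

47146924


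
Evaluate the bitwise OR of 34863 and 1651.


0b1000100000101111 | 0b11001110011 = 0b1000111001111111 = 36479

36479


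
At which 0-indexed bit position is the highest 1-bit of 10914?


0b10101010100010. Highest set bit at position 13

13


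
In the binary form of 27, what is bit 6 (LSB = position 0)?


0b11011, position 6 = 0

0


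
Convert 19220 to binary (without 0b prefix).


19220 = 100101100010100 in binary

100101100010100


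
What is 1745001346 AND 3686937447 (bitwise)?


0b1101000000000101001101110000010 & 0b11011011110000100011001101100111 = 0b1001000000000100001001100000010 = 1208095490

1208095490


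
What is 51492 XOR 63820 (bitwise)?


0b1100100100100100 ^ 0b1111100101001100 = 0b11000001101000 = 12392

12392


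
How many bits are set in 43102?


0b1010100001011110 has 8 set bits

8


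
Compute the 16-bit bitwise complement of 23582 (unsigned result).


~0b101110000011110 = 0b1010001111100001 = 41953 (16-bit unsigned)

41953


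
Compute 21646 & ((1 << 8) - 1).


21646 & 255 = 142

142


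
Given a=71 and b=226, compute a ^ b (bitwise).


71 ^ 226 = 165

165


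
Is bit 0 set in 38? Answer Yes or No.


0b100110, bit 0 = 0. No

No


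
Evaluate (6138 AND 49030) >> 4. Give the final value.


Step 1: 6138 & 49030 = 6018
Step 2: 6018 >> 4 = 376

376


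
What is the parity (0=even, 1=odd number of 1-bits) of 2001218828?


0b1110111010010000010110100001100 has 14 ones => parity 0

0


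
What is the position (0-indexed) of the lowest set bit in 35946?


0b1000110001101010. Lowest set bit at position 1

1


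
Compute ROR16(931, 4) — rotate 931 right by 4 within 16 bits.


Rotate 0b1110100011 right by 4 (16-bit) = 0b11000000111010 = 12346

12346


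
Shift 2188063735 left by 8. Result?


0b10000010011010110011001111110111 << 8 = 0b1000001001101011001100111111011100000000 = 560144316160

560144316160


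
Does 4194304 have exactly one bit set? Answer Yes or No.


0b10000000000000000000000. Only one bit set => Yes

Yes


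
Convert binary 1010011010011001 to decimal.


1010011010011001 in decimal = 42649

42649


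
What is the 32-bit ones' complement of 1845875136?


1845875136 ^ 4294967295 = 2449092159

2449092159


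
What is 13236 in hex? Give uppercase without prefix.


13236 = 33B4 hex

33B4


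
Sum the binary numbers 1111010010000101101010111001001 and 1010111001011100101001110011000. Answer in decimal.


1111010010000101101010111001001 + 1010111001011100101001110011000 = 11010001011100010010100101100001 = 3513854305

3513854305


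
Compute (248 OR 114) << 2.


Step 1: 248 | 114 = 250
Step 2: 250 << 2 = 1000

1000


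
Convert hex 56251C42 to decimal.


56251C42 hex = 1445272642 decimal

1445272642


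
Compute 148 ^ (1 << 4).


148 ^ (1 << 4) = 148 ^ 16 = 132

132


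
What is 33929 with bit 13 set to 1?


33929 | (1 << 13) = 33929 | 8192 = 42121

42121


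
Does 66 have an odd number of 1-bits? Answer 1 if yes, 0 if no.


0b1000010 has 2 ones => parity 0

0


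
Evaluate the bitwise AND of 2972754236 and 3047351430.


0b10110001001100001010000100111100 & 0b10110101101000101110010010000110 = 0b10110001001000001010000000000100 = 2971705348

2971705348


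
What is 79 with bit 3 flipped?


79 ^ (1 << 3) = 79 ^ 8 = 71

71


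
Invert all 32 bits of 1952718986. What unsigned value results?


1952718986 ^ 4294967295 = 2342248309

2342248309


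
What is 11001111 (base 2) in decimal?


11001111 in decimal = 207

207


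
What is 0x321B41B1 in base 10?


321B41B1 hex = 840647089 decimal

840647089


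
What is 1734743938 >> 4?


0b1100111011001100001011110000010 >> 4 = 0b110011101100110000101111000 = 108421496

108421496


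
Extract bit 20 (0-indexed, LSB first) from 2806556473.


0b10100111010010001010011100111001, position 20 = 0

0


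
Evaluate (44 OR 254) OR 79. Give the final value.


Step 1: 44 | 254 = 254
Step 2: 254 | 79 = 255

255


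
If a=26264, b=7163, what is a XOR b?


26264 ^ 7163 = 32099

32099


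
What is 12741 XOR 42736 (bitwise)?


0b11000111000101 ^ 0b1010011011110000 = 0b1001011100110101 = 38709

38709


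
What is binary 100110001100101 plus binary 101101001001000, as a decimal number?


100110001100101 + 101101001001000 = 1010011010101101 = 42669

42669


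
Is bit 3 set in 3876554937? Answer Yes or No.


0b11100111000011111000100010111001, bit 3 = 1. Yes

Yes


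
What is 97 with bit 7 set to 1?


97 | (1 << 7) = 97 | 128 = 225

225


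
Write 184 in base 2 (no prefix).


184 = 10111000 in binary

10111000


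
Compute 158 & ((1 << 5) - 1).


158 & 31 = 30

30


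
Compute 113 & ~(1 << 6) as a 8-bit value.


113 & ~(1 << 6) = 49

49


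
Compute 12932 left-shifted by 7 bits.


0b11001010000100 << 7 = 0b110010100001000000000 = 1655296

1655296


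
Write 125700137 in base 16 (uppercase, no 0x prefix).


125700137 = 77E0829 hex

77E0829


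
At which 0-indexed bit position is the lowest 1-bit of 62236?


0b1111001100011100. Lowest set bit at position 2

2


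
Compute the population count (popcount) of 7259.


0b1110001011011 has 8 set bits

8


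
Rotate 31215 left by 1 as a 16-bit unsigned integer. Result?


Rotate 0b111100111101111 left by 1 (16-bit) = 0b1111001111011110 = 62430

62430


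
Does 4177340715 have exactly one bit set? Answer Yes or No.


0b11111000111111010010100100101011. Multiple bits set => No

No


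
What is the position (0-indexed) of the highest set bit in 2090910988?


0b1111100101000001100010100001100. Highest set bit at position 30

30


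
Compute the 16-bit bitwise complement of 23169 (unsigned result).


~0b101101010000001 = 0b1010010101111110 = 42366 (16-bit unsigned)

42366


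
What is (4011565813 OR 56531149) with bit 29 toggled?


Step 1: 4011565813 | 56531149 = 4016028413
Step 2: 4016028413 ^ (1 << 29) = 4016028413 ^ 536870912 = 3479157501

3479157501


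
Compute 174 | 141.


0b10101110 | 0b10001101 = 0b10101111 = 175

175


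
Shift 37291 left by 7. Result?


0b1001000110101011 << 7 = 0b10010001101010110000000 = 4773248

4773248


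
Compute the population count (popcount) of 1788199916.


0b1101010100101011100001111101100 has 17 set bits

17


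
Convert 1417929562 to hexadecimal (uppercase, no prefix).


1417929562 = 5483E35A hex

5483E35A


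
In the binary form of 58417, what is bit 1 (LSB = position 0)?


0b1110010000110001, position 1 = 0

0


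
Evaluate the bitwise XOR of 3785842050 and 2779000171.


0b11100001101001110101110110000010 ^ 0b10100101101001000010110101101011 = 0b1000100000000110111000011101001 = 1141076201

1141076201


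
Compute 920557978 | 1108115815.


0b110110110111101001100110011010 | 0b1000010000011001000000101100111 = 0b1110110110111101001100111111111 = 1994299903

1994299903


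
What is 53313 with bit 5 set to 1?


53313 | (1 << 5) = 53313 | 32 = 53345

53345


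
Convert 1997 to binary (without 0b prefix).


1997 = 11111001101 in binary

11111001101


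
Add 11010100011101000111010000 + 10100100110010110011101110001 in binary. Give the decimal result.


11010100011101000111010000 + 10100100110010110011101110001 = 10111111010110011100101000001 = 401291585

401291585


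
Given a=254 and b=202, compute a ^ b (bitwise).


254 ^ 202 = 52

52


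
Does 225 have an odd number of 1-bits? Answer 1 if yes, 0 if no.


0b11100001 has 4 ones => parity 0

0


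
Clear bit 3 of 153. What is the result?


153 & ~(1 << 3) = 145

145


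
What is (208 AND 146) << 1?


Step 1: 208 & 146 = 144
Step 2: 144 << 1 = 288

288


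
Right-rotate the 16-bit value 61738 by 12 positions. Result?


Rotate 0b1111000100101010 right by 12 (16-bit) = 0b1001010101111 = 4783

4783


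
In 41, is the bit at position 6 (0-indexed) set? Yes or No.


0b101001, bit 6 = 0. No

No


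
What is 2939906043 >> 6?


0b10101111001110110110011111111011 >> 6 = 0b10101111001110110110011111 = 45936031

45936031


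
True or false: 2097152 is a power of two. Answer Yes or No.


0b1000000000000000000000. Only one bit set => Yes

Yes


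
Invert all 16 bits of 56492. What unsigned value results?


56492 ^ 65535 = 9043

9043


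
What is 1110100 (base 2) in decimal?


1110100 in decimal = 116

116


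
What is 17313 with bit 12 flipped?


17313 ^ (1 << 12) = 17313 ^ 4096 = 21409

21409


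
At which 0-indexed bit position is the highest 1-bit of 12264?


0b10111111101000. Highest set bit at position 13

13


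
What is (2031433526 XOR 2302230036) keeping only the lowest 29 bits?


Step 1: 2031433526 ^ 2302230036 = 4029417762
Step 2: 4029417762 & 536870911 = 271321378

271321378


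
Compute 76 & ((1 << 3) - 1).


76 & 7 = 4

4


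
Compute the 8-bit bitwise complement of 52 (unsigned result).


~0b110100 = 0b11001011 = 203 (8-bit unsigned)

203


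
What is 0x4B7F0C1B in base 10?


4B7F0C1B hex = 1266617371 decimal

1266617371


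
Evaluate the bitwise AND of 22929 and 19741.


0b101100110010001 & 0b100110100011101 = 0b100100100010001 = 18705

18705


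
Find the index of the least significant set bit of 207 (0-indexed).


0b11001111. Lowest set bit at position 0

0


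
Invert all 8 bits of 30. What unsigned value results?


30 ^ 255 = 225

225


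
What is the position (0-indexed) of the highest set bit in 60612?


0b1110110011000100. Highest set bit at position 15

15


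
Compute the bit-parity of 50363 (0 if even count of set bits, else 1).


0b1100010010111011 has 9 ones => parity 1

1


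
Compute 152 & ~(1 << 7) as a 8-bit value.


152 & ~(1 << 7) = 24

24


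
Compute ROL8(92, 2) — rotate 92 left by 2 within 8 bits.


Rotate 0b1011100 left by 2 (8-bit) = 0b1110001 = 113

113


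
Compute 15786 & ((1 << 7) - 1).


15786 & 127 = 42

42
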